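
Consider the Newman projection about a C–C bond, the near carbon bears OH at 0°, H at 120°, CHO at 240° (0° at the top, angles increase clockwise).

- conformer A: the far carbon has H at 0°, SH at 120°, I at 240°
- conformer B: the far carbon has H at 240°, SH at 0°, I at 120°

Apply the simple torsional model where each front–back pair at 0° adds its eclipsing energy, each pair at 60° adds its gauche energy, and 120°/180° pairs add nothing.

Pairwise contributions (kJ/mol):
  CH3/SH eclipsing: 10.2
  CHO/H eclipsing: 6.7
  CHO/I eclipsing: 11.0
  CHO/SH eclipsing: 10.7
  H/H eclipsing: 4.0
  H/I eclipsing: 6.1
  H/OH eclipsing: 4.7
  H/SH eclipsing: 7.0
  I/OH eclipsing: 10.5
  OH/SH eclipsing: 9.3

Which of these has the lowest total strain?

B

A (eclipsed): OH–H eclipsed, H–SH eclipsed, CHO–I eclipsed; 4.7 + 7.0 + 11.0 = 22.7 kJ/mol.
B (eclipsed): OH–SH eclipsed, H–I eclipsed, CHO–H eclipsed; 9.3 + 6.1 + 6.7 = 22.1 kJ/mol.
B has the lowest total (22.1 kJ/mol).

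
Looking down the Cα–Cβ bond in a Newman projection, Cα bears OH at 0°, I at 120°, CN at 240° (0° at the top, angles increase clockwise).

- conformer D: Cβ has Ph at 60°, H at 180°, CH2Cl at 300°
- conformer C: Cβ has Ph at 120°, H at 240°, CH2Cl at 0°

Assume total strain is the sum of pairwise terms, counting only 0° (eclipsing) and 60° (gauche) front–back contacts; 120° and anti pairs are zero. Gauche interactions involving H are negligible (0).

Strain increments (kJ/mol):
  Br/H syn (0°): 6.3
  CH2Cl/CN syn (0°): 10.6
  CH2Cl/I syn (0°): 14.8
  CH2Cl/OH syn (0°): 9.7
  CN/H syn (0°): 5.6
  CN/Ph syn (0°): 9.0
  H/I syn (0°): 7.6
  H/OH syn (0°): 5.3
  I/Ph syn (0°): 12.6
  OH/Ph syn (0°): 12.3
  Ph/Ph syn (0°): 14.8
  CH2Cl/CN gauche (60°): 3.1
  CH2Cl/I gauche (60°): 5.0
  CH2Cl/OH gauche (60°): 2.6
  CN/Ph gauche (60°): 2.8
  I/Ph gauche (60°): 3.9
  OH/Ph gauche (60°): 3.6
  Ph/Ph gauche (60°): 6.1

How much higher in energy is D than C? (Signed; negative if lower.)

-14.7 kJ/mol

D is staggered. OH at 0° is gauche with Ph at 60° (3.6); OH at 0° is gauche with CH2Cl at 300° (2.6); I at 120° is gauche with Ph at 60° (3.9); CN at 240° is gauche with CH2Cl at 300° (3.1). Total 13.2 kJ/mol.
C is eclipsed. OH at 0° is eclipsed with CH2Cl at 0° (9.7); I at 120° is eclipsed with Ph at 120° (12.6); CN at 240° is eclipsed with H at 240° (5.6). Total 27.9 kJ/mol.
E(D) − E(C) = 13.2 − 27.9 = -14.7 kJ/mol.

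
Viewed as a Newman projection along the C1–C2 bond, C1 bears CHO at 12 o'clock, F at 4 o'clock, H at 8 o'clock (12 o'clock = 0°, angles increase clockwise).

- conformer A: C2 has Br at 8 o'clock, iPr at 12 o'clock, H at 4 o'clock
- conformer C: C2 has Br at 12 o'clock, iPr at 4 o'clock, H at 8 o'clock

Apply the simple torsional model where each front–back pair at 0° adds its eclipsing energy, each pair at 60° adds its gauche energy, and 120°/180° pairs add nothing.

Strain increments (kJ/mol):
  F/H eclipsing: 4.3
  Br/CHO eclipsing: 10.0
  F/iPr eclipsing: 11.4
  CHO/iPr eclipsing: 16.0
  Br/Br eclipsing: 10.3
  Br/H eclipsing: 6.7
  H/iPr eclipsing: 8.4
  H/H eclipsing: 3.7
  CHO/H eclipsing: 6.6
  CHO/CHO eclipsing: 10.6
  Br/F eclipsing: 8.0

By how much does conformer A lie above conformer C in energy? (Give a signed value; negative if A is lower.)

+1.9 kJ/mol

A (eclipsed): CHO(0°)/iPr(0°) eclipsed 16.0; F(120°)/H(120°) eclipsed 4.3; H(240°)/Br(240°) eclipsed 6.7 → 27.0 kJ/mol.
C (eclipsed): CHO(0°)/Br(0°) eclipsed 10.0; F(120°)/iPr(120°) eclipsed 11.4; H(240°)/H(240°) eclipsed 3.7 → 25.1 kJ/mol.
E(A) − E(C) = 27.0 − 25.1 = +1.9 kJ/mol.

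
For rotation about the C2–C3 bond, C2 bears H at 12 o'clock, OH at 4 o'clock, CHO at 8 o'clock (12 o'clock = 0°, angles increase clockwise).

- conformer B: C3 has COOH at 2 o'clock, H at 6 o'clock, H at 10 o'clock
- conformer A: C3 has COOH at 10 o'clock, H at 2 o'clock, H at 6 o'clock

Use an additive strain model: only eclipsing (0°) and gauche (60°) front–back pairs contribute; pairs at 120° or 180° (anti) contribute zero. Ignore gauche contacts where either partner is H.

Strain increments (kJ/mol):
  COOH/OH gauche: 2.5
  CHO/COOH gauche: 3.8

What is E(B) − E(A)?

-1.3 kJ/mol

B (staggered): OH–COOH gauche; 2.5 = 2.5 kJ/mol.
A (staggered): CHO–COOH gauche; 3.8 = 3.8 kJ/mol.
E(B) − E(A) = 2.5 − 3.8 = -1.3 kJ/mol.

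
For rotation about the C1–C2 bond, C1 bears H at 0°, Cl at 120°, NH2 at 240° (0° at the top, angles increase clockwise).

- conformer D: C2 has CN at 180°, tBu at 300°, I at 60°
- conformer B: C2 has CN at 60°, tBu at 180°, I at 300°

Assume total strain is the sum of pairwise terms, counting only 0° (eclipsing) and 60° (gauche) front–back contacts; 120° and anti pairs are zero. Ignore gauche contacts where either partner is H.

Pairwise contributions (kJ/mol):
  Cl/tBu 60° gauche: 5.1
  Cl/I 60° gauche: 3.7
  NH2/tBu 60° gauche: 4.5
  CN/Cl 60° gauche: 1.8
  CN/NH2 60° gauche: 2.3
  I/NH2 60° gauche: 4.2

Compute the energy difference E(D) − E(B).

D (staggered): Cl–CN gauche, Cl–I gauche, NH2–CN gauche, NH2–tBu gauche; 1.8 + 3.7 + 2.3 + 4.5 = 12.3 kJ/mol.
B (staggered): Cl–CN gauche, Cl–tBu gauche, NH2–tBu gauche, NH2–I gauche; 1.8 + 5.1 + 4.5 + 4.2 = 15.6 kJ/mol.
E(D) − E(B) = 12.3 − 15.6 = -3.3 kJ/mol.

-3.3 kJ/mol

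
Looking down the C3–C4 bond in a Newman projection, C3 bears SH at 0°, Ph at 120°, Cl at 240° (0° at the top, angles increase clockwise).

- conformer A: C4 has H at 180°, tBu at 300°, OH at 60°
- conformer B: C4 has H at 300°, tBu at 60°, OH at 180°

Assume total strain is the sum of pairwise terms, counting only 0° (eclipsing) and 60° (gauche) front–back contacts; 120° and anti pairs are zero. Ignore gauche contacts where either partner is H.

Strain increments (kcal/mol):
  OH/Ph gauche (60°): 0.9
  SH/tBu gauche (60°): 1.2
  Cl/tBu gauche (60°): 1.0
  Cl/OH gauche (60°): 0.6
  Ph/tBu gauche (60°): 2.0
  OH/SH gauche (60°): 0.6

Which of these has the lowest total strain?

A

A is staggered. SH at 0° is gauche with tBu at 300° (1.2); SH at 0° is gauche with OH at 60° (0.6); Ph at 120° is gauche with OH at 60° (0.9); Cl at 240° is gauche with tBu at 300° (1.0). Total 3.7 kcal/mol.
B is staggered. SH at 0° is gauche with tBu at 60° (1.2); Ph at 120° is gauche with tBu at 60° (2.0); Ph at 120° is gauche with OH at 180° (0.9); Cl at 240° is gauche with OH at 180° (0.6). Total 4.7 kcal/mol.
A has the lowest total (3.7 kcal/mol).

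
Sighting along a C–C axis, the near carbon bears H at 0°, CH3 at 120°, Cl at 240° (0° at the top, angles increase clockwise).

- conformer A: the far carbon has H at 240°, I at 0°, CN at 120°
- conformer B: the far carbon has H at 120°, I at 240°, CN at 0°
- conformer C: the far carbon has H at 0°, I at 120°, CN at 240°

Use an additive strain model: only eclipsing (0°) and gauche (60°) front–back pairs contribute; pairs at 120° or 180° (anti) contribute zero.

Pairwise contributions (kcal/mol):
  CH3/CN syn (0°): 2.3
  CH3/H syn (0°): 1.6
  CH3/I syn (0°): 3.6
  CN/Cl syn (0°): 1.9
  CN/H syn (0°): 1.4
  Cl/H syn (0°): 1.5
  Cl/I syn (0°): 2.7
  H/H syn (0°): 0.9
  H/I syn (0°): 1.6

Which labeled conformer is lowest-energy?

A is eclipsed. H at 0° is eclipsed with I at 0° (1.6); CH3 at 120° is eclipsed with CN at 120° (2.3); Cl at 240° is eclipsed with H at 240° (1.5). Total 5.4 kcal/mol.
B is eclipsed. H at 0° is eclipsed with CN at 0° (1.4); CH3 at 120° is eclipsed with H at 120° (1.6); Cl at 240° is eclipsed with I at 240° (2.7). Total 5.7 kcal/mol.
C is eclipsed. H at 0° is eclipsed with H at 0° (0.9); CH3 at 120° is eclipsed with I at 120° (3.6); Cl at 240° is eclipsed with CN at 240° (1.9). Total 6.4 kcal/mol.
A has the lowest total (5.4 kcal/mol).

A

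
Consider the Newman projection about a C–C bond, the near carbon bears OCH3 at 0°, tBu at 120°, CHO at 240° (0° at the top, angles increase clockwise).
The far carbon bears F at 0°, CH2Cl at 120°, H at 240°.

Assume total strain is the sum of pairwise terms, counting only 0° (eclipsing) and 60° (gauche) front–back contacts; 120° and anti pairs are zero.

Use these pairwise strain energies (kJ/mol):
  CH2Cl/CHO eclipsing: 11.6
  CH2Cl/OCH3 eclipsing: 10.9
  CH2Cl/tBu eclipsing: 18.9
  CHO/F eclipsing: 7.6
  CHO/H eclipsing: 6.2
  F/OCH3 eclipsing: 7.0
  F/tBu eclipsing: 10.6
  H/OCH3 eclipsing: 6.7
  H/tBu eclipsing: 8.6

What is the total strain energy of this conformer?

This conformer (eclipsed): OCH3(0°)/F(0°) eclipsed 7.0; tBu(120°)/CH2Cl(120°) eclipsed 18.9; CHO(240°)/H(240°) eclipsed 6.2 → 32.1 kJ/mol.

32.1 kJ/mol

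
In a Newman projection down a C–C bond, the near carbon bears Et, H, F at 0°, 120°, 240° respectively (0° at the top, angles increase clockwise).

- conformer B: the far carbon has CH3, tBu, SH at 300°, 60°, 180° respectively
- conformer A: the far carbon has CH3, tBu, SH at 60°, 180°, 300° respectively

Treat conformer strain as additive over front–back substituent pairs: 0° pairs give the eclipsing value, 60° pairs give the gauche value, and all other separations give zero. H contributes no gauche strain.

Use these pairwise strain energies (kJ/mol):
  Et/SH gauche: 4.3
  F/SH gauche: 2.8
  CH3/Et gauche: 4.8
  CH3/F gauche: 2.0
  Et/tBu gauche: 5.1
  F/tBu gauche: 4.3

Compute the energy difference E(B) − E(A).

-1.5 kJ/mol

B (staggered): Et–CH3 gauche, Et–tBu gauche, F–CH3 gauche, F–SH gauche; 4.8 + 5.1 + 2.0 + 2.8 = 14.7 kJ/mol.
A (staggered): Et–CH3 gauche, Et–SH gauche, F–tBu gauche, F–SH gauche; 4.8 + 4.3 + 4.3 + 2.8 = 16.2 kJ/mol.
E(B) − E(A) = 14.7 − 16.2 = -1.5 kJ/mol.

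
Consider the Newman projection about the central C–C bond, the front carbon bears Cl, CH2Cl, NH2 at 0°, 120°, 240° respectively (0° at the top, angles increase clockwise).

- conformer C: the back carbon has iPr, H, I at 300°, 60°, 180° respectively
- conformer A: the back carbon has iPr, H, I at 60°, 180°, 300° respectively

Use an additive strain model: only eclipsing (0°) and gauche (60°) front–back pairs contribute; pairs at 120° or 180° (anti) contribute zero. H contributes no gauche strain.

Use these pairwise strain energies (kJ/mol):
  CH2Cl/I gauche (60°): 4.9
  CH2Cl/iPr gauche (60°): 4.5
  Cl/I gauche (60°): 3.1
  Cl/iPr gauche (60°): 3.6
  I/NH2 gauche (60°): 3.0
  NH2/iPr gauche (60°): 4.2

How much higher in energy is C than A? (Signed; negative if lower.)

C (staggered): Cl–iPr gauche, CH2Cl–I gauche, NH2–iPr gauche, NH2–I gauche; 3.6 + 4.9 + 4.2 + 3.0 = 15.7 kJ/mol.
A (staggered): Cl–iPr gauche, Cl–I gauche, CH2Cl–iPr gauche, NH2–I gauche; 3.6 + 3.1 + 4.5 + 3.0 = 14.2 kJ/mol.
E(C) − E(A) = 15.7 − 14.2 = +1.5 kJ/mol.

+1.5 kJ/mol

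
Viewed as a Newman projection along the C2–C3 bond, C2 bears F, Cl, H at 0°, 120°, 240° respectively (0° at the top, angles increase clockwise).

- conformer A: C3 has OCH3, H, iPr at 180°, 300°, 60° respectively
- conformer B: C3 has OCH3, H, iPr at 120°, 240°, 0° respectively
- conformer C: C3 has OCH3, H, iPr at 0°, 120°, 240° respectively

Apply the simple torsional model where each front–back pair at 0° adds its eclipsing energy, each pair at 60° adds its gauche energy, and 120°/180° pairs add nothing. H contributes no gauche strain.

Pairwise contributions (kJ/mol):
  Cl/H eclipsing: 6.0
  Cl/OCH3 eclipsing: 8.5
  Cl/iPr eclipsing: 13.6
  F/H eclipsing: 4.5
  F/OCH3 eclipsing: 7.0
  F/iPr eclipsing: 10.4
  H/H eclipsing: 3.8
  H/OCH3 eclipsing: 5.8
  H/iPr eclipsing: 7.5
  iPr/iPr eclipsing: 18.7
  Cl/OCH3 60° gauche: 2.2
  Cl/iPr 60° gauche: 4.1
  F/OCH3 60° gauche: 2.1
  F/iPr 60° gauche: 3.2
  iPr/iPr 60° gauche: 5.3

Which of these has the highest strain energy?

A (staggered): F(0°)/iPr(60°) gauche 3.2; Cl(120°)/OCH3(180°) gauche 2.2; Cl(120°)/iPr(60°) gauche 4.1 → 9.5 kJ/mol.
B (eclipsed): F(0°)/iPr(0°) eclipsed 10.4; Cl(120°)/OCH3(120°) eclipsed 8.5; H(240°)/H(240°) eclipsed 3.8 → 22.7 kJ/mol.
C (eclipsed): F(0°)/OCH3(0°) eclipsed 7.0; Cl(120°)/H(120°) eclipsed 6.0; H(240°)/iPr(240°) eclipsed 7.5 → 20.5 kJ/mol.
B has the highest total (22.7 kJ/mol).

B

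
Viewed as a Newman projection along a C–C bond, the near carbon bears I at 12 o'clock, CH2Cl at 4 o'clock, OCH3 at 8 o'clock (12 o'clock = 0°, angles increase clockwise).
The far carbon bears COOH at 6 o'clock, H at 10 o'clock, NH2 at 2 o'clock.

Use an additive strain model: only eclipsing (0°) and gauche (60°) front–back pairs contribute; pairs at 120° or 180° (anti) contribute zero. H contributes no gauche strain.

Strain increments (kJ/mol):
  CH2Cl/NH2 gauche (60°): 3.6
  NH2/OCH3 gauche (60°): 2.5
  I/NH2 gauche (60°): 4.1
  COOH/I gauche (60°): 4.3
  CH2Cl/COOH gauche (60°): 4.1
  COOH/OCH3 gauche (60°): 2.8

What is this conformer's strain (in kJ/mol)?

This conformer (staggered): I–NH2 gauche, CH2Cl–COOH gauche, CH2Cl–NH2 gauche, OCH3–COOH gauche; 4.1 + 4.1 + 3.6 + 2.8 = 14.6 kJ/mol.

14.6 kJ/mol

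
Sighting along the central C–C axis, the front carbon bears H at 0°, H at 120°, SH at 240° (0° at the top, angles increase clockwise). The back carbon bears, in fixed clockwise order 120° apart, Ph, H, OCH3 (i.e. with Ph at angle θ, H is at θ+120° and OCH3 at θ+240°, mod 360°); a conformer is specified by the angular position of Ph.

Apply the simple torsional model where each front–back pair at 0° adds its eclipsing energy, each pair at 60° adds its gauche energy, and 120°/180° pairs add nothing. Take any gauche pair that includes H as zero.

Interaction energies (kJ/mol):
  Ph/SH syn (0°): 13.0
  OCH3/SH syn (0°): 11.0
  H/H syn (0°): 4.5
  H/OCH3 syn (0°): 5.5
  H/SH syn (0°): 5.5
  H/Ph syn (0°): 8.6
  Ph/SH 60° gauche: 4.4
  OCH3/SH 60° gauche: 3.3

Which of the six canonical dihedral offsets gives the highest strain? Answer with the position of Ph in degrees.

0°

Ph at 0° (eclipsed): H(0°)/Ph(0°) eclipsed 8.6; H(120°)/H(120°) eclipsed 4.5; SH(240°)/OCH3(240°) eclipsed 11.0 → 24.1 kJ/mol.
Ph at 60° (staggered): SH(240°)/OCH3(300°) gauche 3.3 → 3.3 kJ/mol.
Ph at 120° (eclipsed): H(0°)/OCH3(0°) eclipsed 5.5; H(120°)/Ph(120°) eclipsed 8.6; SH(240°)/H(240°) eclipsed 5.5 → 19.6 kJ/mol.
Ph at 180° (staggered): SH(240°)/Ph(180°) gauche 4.4 → 4.4 kJ/mol.
Ph at 240° (eclipsed): H(0°)/H(0°) eclipsed 4.5; H(120°)/OCH3(120°) eclipsed 5.5; SH(240°)/Ph(240°) eclipsed 13.0 → 23.0 kJ/mol.
Ph at 300° (staggered): SH(240°)/Ph(300°) gauche 4.4; SH(240°)/OCH3(180°) gauche 3.3 → 7.7 kJ/mol.
The maximum (24.1 kJ/mol) occurs with Ph at 0°.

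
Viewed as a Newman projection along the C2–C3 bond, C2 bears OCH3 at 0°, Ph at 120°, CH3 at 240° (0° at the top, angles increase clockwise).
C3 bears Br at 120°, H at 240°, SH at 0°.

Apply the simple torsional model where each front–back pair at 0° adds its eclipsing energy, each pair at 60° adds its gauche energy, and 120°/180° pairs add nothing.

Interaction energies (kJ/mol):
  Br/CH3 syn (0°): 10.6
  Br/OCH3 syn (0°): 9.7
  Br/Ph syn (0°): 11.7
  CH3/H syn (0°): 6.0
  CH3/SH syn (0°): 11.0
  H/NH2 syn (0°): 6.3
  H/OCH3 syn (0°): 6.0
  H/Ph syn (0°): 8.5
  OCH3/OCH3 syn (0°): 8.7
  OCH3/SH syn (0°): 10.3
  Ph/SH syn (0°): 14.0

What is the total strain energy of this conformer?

28.0 kJ/mol

This conformer (eclipsed): OCH3(0°)/SH(0°) eclipsed 10.3; Ph(120°)/Br(120°) eclipsed 11.7; CH3(240°)/H(240°) eclipsed 6.0 → 28.0 kJ/mol.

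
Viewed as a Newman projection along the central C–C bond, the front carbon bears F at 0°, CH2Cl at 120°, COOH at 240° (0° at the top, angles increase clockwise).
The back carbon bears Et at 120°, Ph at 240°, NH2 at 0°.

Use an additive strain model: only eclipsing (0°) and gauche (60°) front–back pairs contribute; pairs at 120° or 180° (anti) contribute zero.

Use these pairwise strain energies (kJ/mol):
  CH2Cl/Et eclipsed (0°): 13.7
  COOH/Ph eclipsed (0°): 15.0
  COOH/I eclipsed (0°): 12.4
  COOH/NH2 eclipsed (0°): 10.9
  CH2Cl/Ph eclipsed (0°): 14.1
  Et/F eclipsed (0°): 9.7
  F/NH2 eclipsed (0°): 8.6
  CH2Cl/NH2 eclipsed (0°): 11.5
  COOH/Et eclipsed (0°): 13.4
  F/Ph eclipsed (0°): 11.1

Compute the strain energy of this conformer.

This conformer is eclipsed. F at 0° is eclipsed with NH2 at 0° (8.6); CH2Cl at 120° is eclipsed with Et at 120° (13.7); COOH at 240° is eclipsed with Ph at 240° (15.0). Total 37.3 kJ/mol.

37.3 kJ/mol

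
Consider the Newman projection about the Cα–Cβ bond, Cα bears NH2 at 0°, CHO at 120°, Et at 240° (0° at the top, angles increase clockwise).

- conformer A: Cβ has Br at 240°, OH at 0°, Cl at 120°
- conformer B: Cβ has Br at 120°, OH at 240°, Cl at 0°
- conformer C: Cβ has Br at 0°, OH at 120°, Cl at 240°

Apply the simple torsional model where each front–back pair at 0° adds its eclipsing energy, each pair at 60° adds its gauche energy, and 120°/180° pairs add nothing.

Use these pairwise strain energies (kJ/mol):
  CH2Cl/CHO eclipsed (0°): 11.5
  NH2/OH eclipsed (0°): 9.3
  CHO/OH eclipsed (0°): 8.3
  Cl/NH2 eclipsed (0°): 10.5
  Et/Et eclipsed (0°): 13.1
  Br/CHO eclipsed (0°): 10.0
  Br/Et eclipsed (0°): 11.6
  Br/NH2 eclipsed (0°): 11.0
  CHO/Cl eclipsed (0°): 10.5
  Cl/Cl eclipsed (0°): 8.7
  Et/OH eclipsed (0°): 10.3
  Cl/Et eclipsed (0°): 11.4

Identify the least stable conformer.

A (eclipsed): NH2(0°)/OH(0°) eclipsed 9.3; CHO(120°)/Cl(120°) eclipsed 10.5; Et(240°)/Br(240°) eclipsed 11.6 → 31.4 kJ/mol.
B (eclipsed): NH2(0°)/Cl(0°) eclipsed 10.5; CHO(120°)/Br(120°) eclipsed 10.0; Et(240°)/OH(240°) eclipsed 10.3 → 30.8 kJ/mol.
C (eclipsed): NH2(0°)/Br(0°) eclipsed 11.0; CHO(120°)/OH(120°) eclipsed 8.3; Et(240°)/Cl(240°) eclipsed 11.4 → 30.7 kJ/mol.
A has the highest total (31.4 kJ/mol).

A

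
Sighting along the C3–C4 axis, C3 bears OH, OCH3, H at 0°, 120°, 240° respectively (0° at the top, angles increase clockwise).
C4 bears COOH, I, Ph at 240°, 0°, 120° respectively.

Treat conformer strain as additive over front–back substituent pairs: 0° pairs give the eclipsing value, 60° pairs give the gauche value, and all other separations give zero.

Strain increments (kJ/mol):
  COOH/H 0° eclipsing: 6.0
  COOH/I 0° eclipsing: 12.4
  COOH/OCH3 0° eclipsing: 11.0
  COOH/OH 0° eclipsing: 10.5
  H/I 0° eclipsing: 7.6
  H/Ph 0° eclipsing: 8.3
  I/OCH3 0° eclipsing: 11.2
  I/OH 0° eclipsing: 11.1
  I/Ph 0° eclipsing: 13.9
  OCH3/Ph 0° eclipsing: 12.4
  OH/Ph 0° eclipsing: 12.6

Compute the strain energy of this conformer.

This conformer is eclipsed. OH at 0° is eclipsed with I at 0° (11.1); OCH3 at 120° is eclipsed with Ph at 120° (12.4); H at 240° is eclipsed with COOH at 240° (6.0). Total 29.5 kJ/mol.

29.5 kJ/mol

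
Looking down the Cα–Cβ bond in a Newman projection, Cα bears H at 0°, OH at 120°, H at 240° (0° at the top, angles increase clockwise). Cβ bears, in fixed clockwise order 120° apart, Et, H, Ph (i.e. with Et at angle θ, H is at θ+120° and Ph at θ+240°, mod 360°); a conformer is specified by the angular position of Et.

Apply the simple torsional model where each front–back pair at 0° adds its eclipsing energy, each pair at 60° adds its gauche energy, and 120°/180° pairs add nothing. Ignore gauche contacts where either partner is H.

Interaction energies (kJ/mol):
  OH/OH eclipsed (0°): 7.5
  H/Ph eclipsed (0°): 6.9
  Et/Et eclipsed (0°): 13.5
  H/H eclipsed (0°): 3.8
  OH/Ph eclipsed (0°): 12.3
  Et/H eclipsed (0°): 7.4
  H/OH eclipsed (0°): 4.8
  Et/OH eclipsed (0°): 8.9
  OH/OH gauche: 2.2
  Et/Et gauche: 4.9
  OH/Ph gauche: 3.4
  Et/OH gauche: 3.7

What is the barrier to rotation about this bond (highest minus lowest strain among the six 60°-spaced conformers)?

Et at 0° (eclipsed): H–Et eclipsed, OH–H eclipsed, H–Ph eclipsed; 7.4 + 4.8 + 6.9 = 19.1 kJ/mol.
Et at 60° (staggered): OH–Et gauche; 3.7 = 3.7 kJ/mol.
Et at 120° (eclipsed): H–Ph eclipsed, OH–Et eclipsed, H–H eclipsed; 6.9 + 8.9 + 3.8 = 19.6 kJ/mol.
Et at 180° (staggered): OH–Et gauche, OH–Ph gauche; 3.7 + 3.4 = 7.1 kJ/mol.
Et at 240° (eclipsed): H–H eclipsed, OH–Ph eclipsed, H–Et eclipsed; 3.8 + 12.3 + 7.4 = 23.5 kJ/mol.
Et at 300° (staggered): OH–Ph gauche; 3.4 = 3.4 kJ/mol.
Max at 240° (23.5 kJ/mol), min at 300° (3.4 kJ/mol); barrier = 20.1 kJ/mol.

20.1 kJ/mol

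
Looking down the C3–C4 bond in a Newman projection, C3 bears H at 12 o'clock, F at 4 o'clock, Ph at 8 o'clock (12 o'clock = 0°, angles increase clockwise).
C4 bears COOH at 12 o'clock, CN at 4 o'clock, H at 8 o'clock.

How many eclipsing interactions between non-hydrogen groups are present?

Non-H eclipsing pairs: F(120°)/CN(120°) — 1 interaction.

1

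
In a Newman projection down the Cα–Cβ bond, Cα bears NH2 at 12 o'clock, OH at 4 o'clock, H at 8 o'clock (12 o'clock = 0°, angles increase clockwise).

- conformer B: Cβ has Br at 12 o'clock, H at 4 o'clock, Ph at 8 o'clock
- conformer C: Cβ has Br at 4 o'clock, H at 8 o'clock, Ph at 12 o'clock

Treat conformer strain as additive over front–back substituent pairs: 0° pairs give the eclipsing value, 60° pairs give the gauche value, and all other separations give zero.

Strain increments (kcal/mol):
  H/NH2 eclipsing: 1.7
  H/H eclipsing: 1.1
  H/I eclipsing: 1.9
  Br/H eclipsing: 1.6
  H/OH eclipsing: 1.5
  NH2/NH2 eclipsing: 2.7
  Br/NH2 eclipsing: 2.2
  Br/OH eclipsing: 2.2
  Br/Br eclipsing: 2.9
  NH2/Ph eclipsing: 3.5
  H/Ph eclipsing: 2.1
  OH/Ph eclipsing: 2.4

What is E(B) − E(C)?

B (eclipsed): NH2(0°)/Br(0°) eclipsed 2.2; OH(120°)/H(120°) eclipsed 1.5; H(240°)/Ph(240°) eclipsed 2.1 → 5.8 kcal/mol.
C (eclipsed): NH2(0°)/Ph(0°) eclipsed 3.5; OH(120°)/Br(120°) eclipsed 2.2; H(240°)/H(240°) eclipsed 1.1 → 6.8 kcal/mol.
E(B) − E(C) = 5.8 − 6.8 = -1.0 kcal/mol.

-1.0 kcal/mol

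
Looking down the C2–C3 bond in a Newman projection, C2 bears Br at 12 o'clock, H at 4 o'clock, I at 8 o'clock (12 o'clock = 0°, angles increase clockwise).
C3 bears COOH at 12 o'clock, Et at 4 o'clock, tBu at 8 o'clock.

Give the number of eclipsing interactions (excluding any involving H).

2

Non-H eclipsing pairs: Br(0°)/COOH(0°); I(240°)/tBu(240°) — 2 interactions.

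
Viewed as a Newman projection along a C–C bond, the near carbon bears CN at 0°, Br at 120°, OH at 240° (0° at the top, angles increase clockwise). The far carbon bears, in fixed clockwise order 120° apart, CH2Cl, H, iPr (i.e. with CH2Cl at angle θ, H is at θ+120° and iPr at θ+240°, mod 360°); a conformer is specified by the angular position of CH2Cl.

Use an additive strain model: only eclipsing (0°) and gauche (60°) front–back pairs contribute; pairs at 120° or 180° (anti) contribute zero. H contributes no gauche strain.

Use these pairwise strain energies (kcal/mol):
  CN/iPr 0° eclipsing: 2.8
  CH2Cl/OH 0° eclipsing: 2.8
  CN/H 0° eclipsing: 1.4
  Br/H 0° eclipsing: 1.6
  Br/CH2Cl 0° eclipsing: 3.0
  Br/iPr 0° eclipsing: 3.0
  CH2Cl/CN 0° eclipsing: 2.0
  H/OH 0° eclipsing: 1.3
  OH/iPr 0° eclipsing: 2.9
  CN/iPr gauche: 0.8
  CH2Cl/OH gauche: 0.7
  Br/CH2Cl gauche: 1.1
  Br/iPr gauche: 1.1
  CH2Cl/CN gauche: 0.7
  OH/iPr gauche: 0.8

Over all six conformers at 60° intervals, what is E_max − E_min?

CH2Cl at 0° (eclipsed): CN(0°)/CH2Cl(0°) eclipsed 2.0; Br(120°)/H(120°) eclipsed 1.6; OH(240°)/iPr(240°) eclipsed 2.9 → 6.5 kcal/mol.
CH2Cl at 60° (staggered): CN(0°)/CH2Cl(60°) gauche 0.7; CN(0°)/iPr(300°) gauche 0.8; Br(120°)/CH2Cl(60°) gauche 1.1; OH(240°)/iPr(300°) gauche 0.8 → 3.4 kcal/mol.
CH2Cl at 120° (eclipsed): CN(0°)/iPr(0°) eclipsed 2.8; Br(120°)/CH2Cl(120°) eclipsed 3.0; OH(240°)/H(240°) eclipsed 1.3 → 7.1 kcal/mol.
CH2Cl at 180° (staggered): CN(0°)/iPr(60°) gauche 0.8; Br(120°)/CH2Cl(180°) gauche 1.1; Br(120°)/iPr(60°) gauche 1.1; OH(240°)/CH2Cl(180°) gauche 0.7 → 3.7 kcal/mol.
CH2Cl at 240° (eclipsed): CN(0°)/H(0°) eclipsed 1.4; Br(120°)/iPr(120°) eclipsed 3.0; OH(240°)/CH2Cl(240°) eclipsed 2.8 → 7.2 kcal/mol.
CH2Cl at 300° (staggered): CN(0°)/CH2Cl(300°) gauche 0.7; Br(120°)/iPr(180°) gauche 1.1; OH(240°)/CH2Cl(300°) gauche 0.7; OH(240°)/iPr(180°) gauche 0.8 → 3.3 kcal/mol.
Max at 240° (7.2 kcal/mol), min at 300° (3.3 kcal/mol); barrier = 3.9 kcal/mol.

3.9 kcal/mol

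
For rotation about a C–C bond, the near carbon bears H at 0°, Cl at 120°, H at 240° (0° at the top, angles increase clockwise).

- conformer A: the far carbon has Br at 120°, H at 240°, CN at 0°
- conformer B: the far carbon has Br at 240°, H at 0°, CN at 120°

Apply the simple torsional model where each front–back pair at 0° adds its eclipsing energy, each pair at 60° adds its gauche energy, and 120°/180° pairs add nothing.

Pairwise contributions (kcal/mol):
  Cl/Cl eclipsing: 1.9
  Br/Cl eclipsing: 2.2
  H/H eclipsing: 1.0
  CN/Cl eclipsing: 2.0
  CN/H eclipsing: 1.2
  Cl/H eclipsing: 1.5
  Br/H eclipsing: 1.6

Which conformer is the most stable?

A is eclipsed. H at 0° is eclipsed with CN at 0° (1.2); Cl at 120° is eclipsed with Br at 120° (2.2); H at 240° is eclipsed with H at 240° (1.0). Total 4.4 kcal/mol.
B is eclipsed. H at 0° is eclipsed with H at 0° (1.0); Cl at 120° is eclipsed with CN at 120° (2.0); H at 240° is eclipsed with Br at 240° (1.6). Total 4.6 kcal/mol.
A has the lowest total (4.4 kcal/mol).

A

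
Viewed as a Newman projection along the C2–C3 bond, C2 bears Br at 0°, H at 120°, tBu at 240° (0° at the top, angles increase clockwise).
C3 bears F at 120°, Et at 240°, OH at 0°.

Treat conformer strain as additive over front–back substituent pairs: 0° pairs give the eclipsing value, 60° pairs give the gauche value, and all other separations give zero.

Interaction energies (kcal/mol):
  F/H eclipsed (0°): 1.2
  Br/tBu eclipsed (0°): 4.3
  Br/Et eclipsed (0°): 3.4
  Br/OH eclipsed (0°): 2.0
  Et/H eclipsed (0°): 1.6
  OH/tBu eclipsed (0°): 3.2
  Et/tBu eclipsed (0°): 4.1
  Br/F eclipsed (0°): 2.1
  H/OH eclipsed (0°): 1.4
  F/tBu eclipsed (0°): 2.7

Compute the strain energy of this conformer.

7.3 kcal/mol

This conformer (eclipsed): Br–OH eclipsed, H–F eclipsed, tBu–Et eclipsed; 2.0 + 1.2 + 4.1 = 7.3 kcal/mol.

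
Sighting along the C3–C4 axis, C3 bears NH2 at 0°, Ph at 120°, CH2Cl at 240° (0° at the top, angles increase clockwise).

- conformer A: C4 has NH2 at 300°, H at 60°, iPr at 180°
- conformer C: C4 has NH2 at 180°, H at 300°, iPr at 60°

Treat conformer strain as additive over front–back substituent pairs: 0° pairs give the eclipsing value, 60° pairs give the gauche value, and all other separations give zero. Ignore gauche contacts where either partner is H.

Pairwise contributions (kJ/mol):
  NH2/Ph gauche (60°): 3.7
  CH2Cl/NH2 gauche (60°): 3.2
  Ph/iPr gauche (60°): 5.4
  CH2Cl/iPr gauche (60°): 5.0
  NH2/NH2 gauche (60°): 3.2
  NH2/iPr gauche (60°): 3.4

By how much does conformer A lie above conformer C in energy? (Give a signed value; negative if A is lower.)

+1.1 kJ/mol

A (staggered): NH2–NH2 gauche, Ph–iPr gauche, CH2Cl–NH2 gauche, CH2Cl–iPr gauche; 3.2 + 5.4 + 3.2 + 5.0 = 16.8 kJ/mol.
C (staggered): NH2–iPr gauche, Ph–NH2 gauche, Ph–iPr gauche, CH2Cl–NH2 gauche; 3.4 + 3.7 + 5.4 + 3.2 = 15.7 kJ/mol.
E(A) − E(C) = 16.8 − 15.7 = +1.1 kJ/mol.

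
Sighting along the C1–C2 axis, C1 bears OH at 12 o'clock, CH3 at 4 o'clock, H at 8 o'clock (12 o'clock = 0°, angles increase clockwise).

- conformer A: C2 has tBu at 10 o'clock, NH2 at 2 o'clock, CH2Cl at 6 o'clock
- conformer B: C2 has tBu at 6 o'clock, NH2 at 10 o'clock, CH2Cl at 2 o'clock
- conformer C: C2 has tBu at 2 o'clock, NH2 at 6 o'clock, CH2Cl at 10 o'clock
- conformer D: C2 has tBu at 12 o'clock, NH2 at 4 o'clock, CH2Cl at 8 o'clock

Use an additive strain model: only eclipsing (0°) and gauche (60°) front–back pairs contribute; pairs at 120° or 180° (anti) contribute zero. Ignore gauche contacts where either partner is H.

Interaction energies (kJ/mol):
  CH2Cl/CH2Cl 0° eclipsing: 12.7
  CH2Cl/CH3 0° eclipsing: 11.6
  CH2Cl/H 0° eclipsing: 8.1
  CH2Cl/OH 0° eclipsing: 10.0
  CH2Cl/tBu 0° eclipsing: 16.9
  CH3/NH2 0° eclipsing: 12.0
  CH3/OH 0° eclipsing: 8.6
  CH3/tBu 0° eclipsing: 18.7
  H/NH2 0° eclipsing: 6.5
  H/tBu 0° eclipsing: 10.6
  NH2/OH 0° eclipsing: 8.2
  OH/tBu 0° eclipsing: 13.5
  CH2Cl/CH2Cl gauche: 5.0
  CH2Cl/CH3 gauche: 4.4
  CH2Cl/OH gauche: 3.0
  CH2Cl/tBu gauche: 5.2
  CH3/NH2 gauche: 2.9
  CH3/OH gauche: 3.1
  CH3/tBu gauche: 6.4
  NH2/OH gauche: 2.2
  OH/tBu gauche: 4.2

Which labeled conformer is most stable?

A

A (staggered): OH(0°)/tBu(300°) gauche 4.2; OH(0°)/NH2(60°) gauche 2.2; CH3(120°)/NH2(60°) gauche 2.9; CH3(120°)/CH2Cl(180°) gauche 4.4 → 13.7 kJ/mol.
B (staggered): OH(0°)/NH2(300°) gauche 2.2; OH(0°)/CH2Cl(60°) gauche 3.0; CH3(120°)/tBu(180°) gauche 6.4; CH3(120°)/CH2Cl(60°) gauche 4.4 → 16.0 kJ/mol.
C (staggered): OH(0°)/tBu(60°) gauche 4.2; OH(0°)/CH2Cl(300°) gauche 3.0; CH3(120°)/tBu(60°) gauche 6.4; CH3(120°)/NH2(180°) gauche 2.9 → 16.5 kJ/mol.
D (eclipsed): OH(0°)/tBu(0°) eclipsed 13.5; CH3(120°)/NH2(120°) eclipsed 12.0; H(240°)/CH2Cl(240°) eclipsed 8.1 → 33.6 kJ/mol.
A has the lowest total (13.7 kJ/mol).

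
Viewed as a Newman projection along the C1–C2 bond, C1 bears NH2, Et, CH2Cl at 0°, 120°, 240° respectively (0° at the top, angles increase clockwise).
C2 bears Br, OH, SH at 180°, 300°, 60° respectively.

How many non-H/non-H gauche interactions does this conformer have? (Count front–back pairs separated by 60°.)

Non-H gauche pairs: NH2(0°)/OH(300°); NH2(0°)/SH(60°); Et(120°)/Br(180°); Et(120°)/SH(60°); CH2Cl(240°)/Br(180°); CH2Cl(240°)/OH(300°) — 6 interactions.

6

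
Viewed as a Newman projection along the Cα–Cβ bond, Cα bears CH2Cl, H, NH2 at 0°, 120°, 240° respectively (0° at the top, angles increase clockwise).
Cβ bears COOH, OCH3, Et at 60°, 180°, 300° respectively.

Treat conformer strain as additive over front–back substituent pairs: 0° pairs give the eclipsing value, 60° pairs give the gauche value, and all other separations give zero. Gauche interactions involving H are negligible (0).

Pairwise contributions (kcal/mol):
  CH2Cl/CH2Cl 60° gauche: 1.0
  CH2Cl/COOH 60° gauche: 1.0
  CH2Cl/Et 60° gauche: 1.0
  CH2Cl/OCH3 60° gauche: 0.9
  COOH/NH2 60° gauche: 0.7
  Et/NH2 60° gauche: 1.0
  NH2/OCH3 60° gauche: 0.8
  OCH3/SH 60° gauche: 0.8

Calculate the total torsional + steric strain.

3.8 kcal/mol

This conformer (staggered): CH2Cl–COOH gauche, CH2Cl–Et gauche, NH2–OCH3 gauche, NH2–Et gauche; 1.0 + 1.0 + 0.8 + 1.0 = 3.8 kcal/mol.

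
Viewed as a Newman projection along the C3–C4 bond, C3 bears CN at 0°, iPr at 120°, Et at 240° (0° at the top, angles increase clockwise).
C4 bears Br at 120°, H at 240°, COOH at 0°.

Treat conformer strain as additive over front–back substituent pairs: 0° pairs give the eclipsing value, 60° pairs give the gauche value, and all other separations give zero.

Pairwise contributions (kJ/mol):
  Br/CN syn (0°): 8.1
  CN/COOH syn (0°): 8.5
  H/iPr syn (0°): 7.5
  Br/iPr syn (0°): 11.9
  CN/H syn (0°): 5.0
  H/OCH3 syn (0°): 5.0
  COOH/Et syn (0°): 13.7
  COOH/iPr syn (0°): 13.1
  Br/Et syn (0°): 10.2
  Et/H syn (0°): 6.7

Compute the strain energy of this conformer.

This conformer (eclipsed): CN(0°)/COOH(0°) eclipsed 8.5; iPr(120°)/Br(120°) eclipsed 11.9; Et(240°)/H(240°) eclipsed 6.7 → 27.1 kJ/mol.

27.1 kJ/mol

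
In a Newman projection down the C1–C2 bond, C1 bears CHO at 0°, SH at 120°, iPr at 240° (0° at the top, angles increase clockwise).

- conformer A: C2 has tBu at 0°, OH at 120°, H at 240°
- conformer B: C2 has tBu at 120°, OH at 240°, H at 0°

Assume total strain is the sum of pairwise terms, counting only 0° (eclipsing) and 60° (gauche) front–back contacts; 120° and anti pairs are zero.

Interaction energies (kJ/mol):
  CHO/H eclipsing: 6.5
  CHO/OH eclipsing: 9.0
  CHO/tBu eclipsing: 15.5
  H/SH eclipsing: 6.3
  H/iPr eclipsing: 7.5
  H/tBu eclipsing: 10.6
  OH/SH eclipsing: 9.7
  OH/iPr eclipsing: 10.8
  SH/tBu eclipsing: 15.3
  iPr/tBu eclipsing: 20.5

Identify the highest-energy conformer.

A

A (eclipsed): CHO–tBu eclipsed, SH–OH eclipsed, iPr–H eclipsed; 15.5 + 9.7 + 7.5 = 32.7 kJ/mol.
B (eclipsed): CHO–H eclipsed, SH–tBu eclipsed, iPr–OH eclipsed; 6.5 + 15.3 + 10.8 = 32.6 kJ/mol.
A has the highest total (32.7 kJ/mol).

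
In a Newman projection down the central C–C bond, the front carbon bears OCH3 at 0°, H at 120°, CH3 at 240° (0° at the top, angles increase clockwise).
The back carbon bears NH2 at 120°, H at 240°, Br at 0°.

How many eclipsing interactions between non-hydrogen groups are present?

Non-H eclipsing pairs: OCH3(0°)/Br(0°) — 1 interaction.

1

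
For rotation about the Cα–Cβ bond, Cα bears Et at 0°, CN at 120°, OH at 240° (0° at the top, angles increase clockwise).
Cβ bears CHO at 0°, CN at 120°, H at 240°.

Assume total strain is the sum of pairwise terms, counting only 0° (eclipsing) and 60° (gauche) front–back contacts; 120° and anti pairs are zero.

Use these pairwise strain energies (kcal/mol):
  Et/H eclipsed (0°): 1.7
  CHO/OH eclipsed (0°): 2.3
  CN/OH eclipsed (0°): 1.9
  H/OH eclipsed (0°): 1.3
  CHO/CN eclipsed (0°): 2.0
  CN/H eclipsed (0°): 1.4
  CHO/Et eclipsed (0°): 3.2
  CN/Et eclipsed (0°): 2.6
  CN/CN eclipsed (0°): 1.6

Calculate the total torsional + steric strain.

6.1 kcal/mol

This conformer (eclipsed): Et(0°)/CHO(0°) eclipsed 3.2; CN(120°)/CN(120°) eclipsed 1.6; OH(240°)/H(240°) eclipsed 1.3 → 6.1 kcal/mol.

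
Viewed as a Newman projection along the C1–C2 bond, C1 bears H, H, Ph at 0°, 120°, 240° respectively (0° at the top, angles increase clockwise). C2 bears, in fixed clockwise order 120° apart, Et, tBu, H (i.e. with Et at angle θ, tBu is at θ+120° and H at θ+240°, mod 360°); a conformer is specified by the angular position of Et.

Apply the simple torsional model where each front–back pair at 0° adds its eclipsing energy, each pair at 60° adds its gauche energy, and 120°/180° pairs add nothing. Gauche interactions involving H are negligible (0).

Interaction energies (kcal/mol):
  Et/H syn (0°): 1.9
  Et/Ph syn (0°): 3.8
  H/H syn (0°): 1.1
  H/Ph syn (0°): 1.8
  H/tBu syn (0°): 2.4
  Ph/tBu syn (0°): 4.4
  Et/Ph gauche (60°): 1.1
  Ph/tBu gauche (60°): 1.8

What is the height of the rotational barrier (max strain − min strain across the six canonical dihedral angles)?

6.3 kcal/mol

Et at 0° (eclipsed): H–Et eclipsed, H–tBu eclipsed, Ph–H eclipsed; 1.9 + 2.4 + 1.8 = 6.1 kcal/mol.
Et at 60° (staggered): Ph–tBu gauche; 1.8 = 1.8 kcal/mol.
Et at 120° (eclipsed): H–H eclipsed, H–Et eclipsed, Ph–tBu eclipsed; 1.1 + 1.9 + 4.4 = 7.4 kcal/mol.
Et at 180° (staggered): Ph–Et gauche, Ph–tBu gauche; 1.1 + 1.8 = 2.9 kcal/mol.
Et at 240° (eclipsed): H–tBu eclipsed, H–H eclipsed, Ph–Et eclipsed; 2.4 + 1.1 + 3.8 = 7.3 kcal/mol.
Et at 300° (staggered): Ph–Et gauche; 1.1 = 1.1 kcal/mol.
Max at 120° (7.4 kcal/mol), min at 300° (1.1 kcal/mol); barrier = 6.3 kcal/mol.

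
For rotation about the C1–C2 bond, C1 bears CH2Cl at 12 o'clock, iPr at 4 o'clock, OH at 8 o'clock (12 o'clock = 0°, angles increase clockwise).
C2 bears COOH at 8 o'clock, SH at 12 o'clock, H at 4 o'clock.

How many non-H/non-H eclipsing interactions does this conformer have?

Non-H eclipsing pairs: CH2Cl(0°)/SH(0°); OH(240°)/COOH(240°) — 2 interactions.

2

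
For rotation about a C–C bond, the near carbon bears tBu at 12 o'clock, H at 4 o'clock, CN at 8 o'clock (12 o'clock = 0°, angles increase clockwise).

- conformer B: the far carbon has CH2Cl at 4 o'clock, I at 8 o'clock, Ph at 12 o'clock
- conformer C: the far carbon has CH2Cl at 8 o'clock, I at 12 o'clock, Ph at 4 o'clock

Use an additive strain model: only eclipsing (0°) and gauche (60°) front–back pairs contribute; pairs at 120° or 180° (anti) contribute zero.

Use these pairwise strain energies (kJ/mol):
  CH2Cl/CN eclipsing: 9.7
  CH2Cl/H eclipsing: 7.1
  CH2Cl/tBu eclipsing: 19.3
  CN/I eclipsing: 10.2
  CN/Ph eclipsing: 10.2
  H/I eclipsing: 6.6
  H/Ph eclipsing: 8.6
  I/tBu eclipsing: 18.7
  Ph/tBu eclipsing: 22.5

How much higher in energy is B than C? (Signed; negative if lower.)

+2.8 kJ/mol

B (eclipsed): tBu(0°)/Ph(0°) eclipsed 22.5; H(120°)/CH2Cl(120°) eclipsed 7.1; CN(240°)/I(240°) eclipsed 10.2 → 39.8 kJ/mol.
C (eclipsed): tBu(0°)/I(0°) eclipsed 18.7; H(120°)/Ph(120°) eclipsed 8.6; CN(240°)/CH2Cl(240°) eclipsed 9.7 → 37.0 kJ/mol.
E(B) − E(C) = 39.8 − 37.0 = +2.8 kJ/mol.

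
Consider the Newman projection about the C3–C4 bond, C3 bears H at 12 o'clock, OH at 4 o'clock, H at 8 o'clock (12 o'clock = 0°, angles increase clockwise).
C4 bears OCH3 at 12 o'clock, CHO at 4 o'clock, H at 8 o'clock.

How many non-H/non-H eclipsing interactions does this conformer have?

Non-H eclipsing pairs: OH(120°)/CHO(120°) — 1 interaction.

1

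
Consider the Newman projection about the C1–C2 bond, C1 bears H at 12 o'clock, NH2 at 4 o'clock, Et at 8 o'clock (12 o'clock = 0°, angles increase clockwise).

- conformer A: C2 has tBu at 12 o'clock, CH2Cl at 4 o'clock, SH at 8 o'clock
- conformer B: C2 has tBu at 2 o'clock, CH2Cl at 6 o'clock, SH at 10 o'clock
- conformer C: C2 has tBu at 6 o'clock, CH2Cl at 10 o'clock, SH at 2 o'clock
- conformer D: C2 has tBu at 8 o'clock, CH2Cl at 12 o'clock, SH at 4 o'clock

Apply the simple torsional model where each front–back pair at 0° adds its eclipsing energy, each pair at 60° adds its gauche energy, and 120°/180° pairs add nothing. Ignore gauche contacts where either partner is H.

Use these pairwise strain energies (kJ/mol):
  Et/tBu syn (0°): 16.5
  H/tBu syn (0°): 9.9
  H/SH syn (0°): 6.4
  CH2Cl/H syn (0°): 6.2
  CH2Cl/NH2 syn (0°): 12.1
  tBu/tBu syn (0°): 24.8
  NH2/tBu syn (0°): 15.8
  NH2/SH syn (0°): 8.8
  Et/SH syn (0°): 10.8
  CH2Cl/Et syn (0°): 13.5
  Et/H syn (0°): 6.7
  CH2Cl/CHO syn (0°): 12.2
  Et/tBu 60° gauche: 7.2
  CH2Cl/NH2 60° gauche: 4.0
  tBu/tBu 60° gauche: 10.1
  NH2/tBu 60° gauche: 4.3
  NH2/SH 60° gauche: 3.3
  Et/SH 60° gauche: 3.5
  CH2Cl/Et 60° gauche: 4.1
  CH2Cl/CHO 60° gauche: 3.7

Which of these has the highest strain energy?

A

A (eclipsed): H(0°)/tBu(0°) eclipsed 9.9; NH2(120°)/CH2Cl(120°) eclipsed 12.1; Et(240°)/SH(240°) eclipsed 10.8 → 32.8 kJ/mol.
B (staggered): NH2(120°)/tBu(60°) gauche 4.3; NH2(120°)/CH2Cl(180°) gauche 4.0; Et(240°)/CH2Cl(180°) gauche 4.1; Et(240°)/SH(300°) gauche 3.5 → 15.9 kJ/mol.
C (staggered): NH2(120°)/tBu(180°) gauche 4.3; NH2(120°)/SH(60°) gauche 3.3; Et(240°)/tBu(180°) gauche 7.2; Et(240°)/CH2Cl(300°) gauche 4.1 → 18.9 kJ/mol.
D (eclipsed): H(0°)/CH2Cl(0°) eclipsed 6.2; NH2(120°)/SH(120°) eclipsed 8.8; Et(240°)/tBu(240°) eclipsed 16.5 → 31.5 kJ/mol.
A has the highest total (32.8 kJ/mol).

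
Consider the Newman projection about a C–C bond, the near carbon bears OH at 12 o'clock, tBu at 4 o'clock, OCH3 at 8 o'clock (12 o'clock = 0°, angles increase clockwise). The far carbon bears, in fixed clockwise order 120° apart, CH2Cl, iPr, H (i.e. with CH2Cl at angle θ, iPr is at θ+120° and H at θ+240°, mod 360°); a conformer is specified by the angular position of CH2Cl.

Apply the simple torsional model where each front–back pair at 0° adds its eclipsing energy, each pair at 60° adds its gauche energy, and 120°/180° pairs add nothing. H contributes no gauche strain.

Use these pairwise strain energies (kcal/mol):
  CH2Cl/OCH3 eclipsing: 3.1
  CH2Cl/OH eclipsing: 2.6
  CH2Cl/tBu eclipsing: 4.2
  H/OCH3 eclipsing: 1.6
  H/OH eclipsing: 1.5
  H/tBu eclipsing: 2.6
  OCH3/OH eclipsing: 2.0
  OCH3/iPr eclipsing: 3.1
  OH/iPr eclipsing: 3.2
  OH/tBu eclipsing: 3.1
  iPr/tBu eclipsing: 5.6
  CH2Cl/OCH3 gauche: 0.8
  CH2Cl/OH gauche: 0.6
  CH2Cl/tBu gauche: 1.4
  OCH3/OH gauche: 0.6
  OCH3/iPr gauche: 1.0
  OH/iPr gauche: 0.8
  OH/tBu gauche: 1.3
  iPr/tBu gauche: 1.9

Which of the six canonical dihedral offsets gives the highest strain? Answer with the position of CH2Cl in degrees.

CH2Cl at 0° (eclipsed): OH–CH2Cl eclipsed, tBu–iPr eclipsed, OCH3–H eclipsed; 2.6 + 5.6 + 1.6 = 9.8 kcal/mol.
CH2Cl at 60° (staggered): OH–CH2Cl gauche, tBu–CH2Cl gauche, tBu–iPr gauche, OCH3–iPr gauche; 0.6 + 1.4 + 1.9 + 1.0 = 4.9 kcal/mol.
CH2Cl at 120° (eclipsed): OH–H eclipsed, tBu–CH2Cl eclipsed, OCH3–iPr eclipsed; 1.5 + 4.2 + 3.1 = 8.8 kcal/mol.
CH2Cl at 180° (staggered): OH–iPr gauche, tBu–CH2Cl gauche, OCH3–CH2Cl gauche, OCH3–iPr gauche; 0.8 + 1.4 + 0.8 + 1.0 = 4.0 kcal/mol.
CH2Cl at 240° (eclipsed): OH–iPr eclipsed, tBu–H eclipsed, OCH3–CH2Cl eclipsed; 3.2 + 2.6 + 3.1 = 8.9 kcal/mol.
CH2Cl at 300° (staggered): OH–CH2Cl gauche, OH–iPr gauche, tBu–iPr gauche, OCH3–CH2Cl gauche; 0.6 + 0.8 + 1.9 + 0.8 = 4.1 kcal/mol.
The maximum (9.8 kcal/mol) occurs with CH2Cl at 0°.

0°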